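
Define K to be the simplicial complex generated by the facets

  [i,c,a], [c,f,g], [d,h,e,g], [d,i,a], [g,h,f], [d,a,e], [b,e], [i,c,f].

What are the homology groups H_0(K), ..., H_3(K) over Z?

We work with the vertex ordering a < b < c < d < e < f < g < h < i. The simplices of K, each written with vertices in increasing order, are:

  0-simplices (9): a, b, c, d, e, f, g, h, i
  1-simplices (18): ac, ad, ae, ai, be, cf, cg, ci, de, dg, dh, di, eg, eh, fg, fh, fi, gh
  2-simplices (10): aci, ade, adi, cfg, cfi, deg, deh, dgh, egh, fgh
  3-simplices (1): degh

so the chain groups are C_0 ≅ Z^9, C_1 ≅ Z^18, C_2 ≅ Z^10, C_3 ≅ Z^1.

The boundary map ∂_1: C_1 → C_0 sends each edge [p,q] (with p < q) to q − p. For instance
  ∂eg = g − e.
This gives a 9×18 integer matrix of rank 8; reducing to Smith normal form yields diagonal entries (1,1,1,1,1,1,1,1).

∂_2: C_2 → C_1 maps a triangle to the signed sum of its edges. For instance
  ∂cfg = fg − cg + cf,
  ∂cfi = fi − ci + cf.
The 18×10 boundary matrix has rank 9 and Smith normal form diag(1,1,1,1,1,1,1,1,1).

∂_3: C_3 → C_2 sends each 3-simplex σ to the alternating sum Σ_i (−1)^i (σ with its i-th vertex removed). For instance
  ∂degh = egh − dgh + deh − deg.
The 10×1 boundary matrix has rank 1 and Smith normal form diag(1).

Reading off H_k = ker ∂_k / im ∂_{k+1}:

  H_0: rank C_0 − rank ∂_1 = 9 − 8 = 1, and the invariant factors of ∂_1 are all 1, so H_0 = Z.
  H_1: rank ker ∂_1 − rank ∂_2 = (18 − 8) − 9 = 1, and the invariant factors of ∂_2 are all 1, so H_1 = Z.
  H_2: rank ker ∂_2 − rank ∂_3 = (10 − 9) − 1 = 0, and the invariant factors of ∂_3 are all 1, so H_2 = 0.
  H_3: rank ker ∂_3 − rank ∂_4 = (1 − 1) − 0 = 0, and there is no ∂_4, so H_3 = 0.

As a check, the Euler characteristic is 9 − 18 + 10 − 1 = 0, which agrees with 1 − 1 + 0 − 0 = 0.

H_0 ≅ Z,  H_1 ≅ Z,  H_2 = 0,  H_3 = 0.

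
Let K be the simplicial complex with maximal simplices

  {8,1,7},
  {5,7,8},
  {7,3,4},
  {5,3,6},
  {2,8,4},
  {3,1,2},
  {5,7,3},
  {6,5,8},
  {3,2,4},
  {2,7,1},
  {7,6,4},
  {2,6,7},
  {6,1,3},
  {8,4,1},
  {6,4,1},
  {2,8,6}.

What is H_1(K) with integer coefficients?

Order the vertices as 1 < 2 < 3 < 4 < 5 < 6 < 7 < 8. Listing each simplex with vertices in this order, K has dimension 2 with simplices:

  0-simplices (8): [1], [2], [3], [4], [5], [6], [7], [8]
  1-simplices (24): (24 of them)
  2-simplices (16): [1,2,3], [1,2,7], [1,3,6], [1,4,6], [1,4,8], [1,7,8], [2,3,4], [2,4,8], [2,6,7], [2,6,8], [3,4,7], [3,5,6], [3,5,7], [4,6,7], [5,6,8], [5,7,8]

giving chain groups C_0 ≅ Z^8, C_1 ≅ Z^24, C_2 ≅ Z^16.

∂_1: C_1 → C_0 maps an edge to its endpoints' difference, ∂[p,q] = q − p.
This gives a 8×24 integer matrix of rank 7; reducing to Smith normal form yields diagonal entries (1,1,1,1,1,1,1).

The boundary map ∂_2: C_2 → C_1 acts by ∂[p,q,r] = [q,r] − [p,r] + [p,q]. For instance
  ∂[2,3,4] = [3,4] − [2,4] + [2,3],
  ∂[1,2,7] = [2,7] − [1,7] + [1,2].
The resulting 24×16 matrix has rank 15, and its Smith normal form has invariant factors (1,1,1,1,1,1,1,1,1,1,1,1,1,1,1).

From H_k ≅ ker(∂_k) / im(∂_{k+1}) we obtain:

  H_1: rank ker ∂_1 − rank ∂_2 = (24 − 7) − 15 = 2, and the invariant factors of ∂_2 are all 1, so H_1 ≅ Z^2.

(K is a triangulation of the torus T^2.)

H_1 ≅ Z^2.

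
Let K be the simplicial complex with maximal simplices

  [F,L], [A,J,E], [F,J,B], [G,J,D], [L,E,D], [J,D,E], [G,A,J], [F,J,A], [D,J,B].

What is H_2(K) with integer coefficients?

H_2 ≅ 0.

Take the total order A < B < D < E < F < G < J < L on the vertex set. Then K (dimension 2) consists of the simplices:

  0-simplices (8): A, B, D, E, F, G, J, L
  1-simplices (16): AE, AF, AG, AJ, BD, BF, BJ, DE, DG, DJ, DL, EJ, EL, FJ, FL, GJ
  2-simplices (8): AEJ, AFJ, AGJ, BDJ, BFJ, DEJ, DEL, DGJ

giving chain groups C_0 ≅ Z^8, C_1 ≅ Z^16, C_2 ≅ Z^8.

∂_1: C_1 → C_0 sends each edge [p,q] (with p < q) to q − p. For instance
  ∂BF = F − B.
The 8×16 boundary matrix has rank 7 and Smith normal form diag(1,1,1,1,1,1,1).

The boundary map ∂_2: C_2 → C_1 maps a triangle to the signed sum of its edges. For instance
  ∂BDJ = DJ − BJ + BD,
  ∂DEL = EL − DL + DE.
The 16×8 boundary matrix has rank 8 and Smith normal form diag(1,1,1,1,1,1,1,1).

From H_k ≅ ker(∂_k) / im(∂_{k+1}) we obtain:

  H_2: rank ker ∂_2 − rank ∂_3 = (8 − 8) − 0 = 0, and there is no ∂_3, so H_2 = 0.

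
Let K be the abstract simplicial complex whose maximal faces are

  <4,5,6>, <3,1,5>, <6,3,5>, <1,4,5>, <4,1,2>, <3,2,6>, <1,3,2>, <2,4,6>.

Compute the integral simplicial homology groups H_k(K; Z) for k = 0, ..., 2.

Take the total order 1 < 2 < 3 < 4 < 5 < 6 on the vertex set. Then K (dimension 2) consists of the simplices:

  0-simplices (6): [1], [2], [3], [4], [5], [6]
  1-simplices (12): [1,2], [1,3], [1,4], [1,5], [2,3], [2,4], [2,6], [3,5], [3,6], [4,5], [4,6], [5,6]
  2-simplices (8): [1,2,3], [1,2,4], [1,3,5], [1,4,5], [2,3,6], [2,4,6], [3,5,6], [4,5,6]

Hence C_0 ≅ Z^6, C_1 ≅ Z^12, C_2 ≅ Z^8.

Boundary ∂_1: C_1 → C_0 sends each edge [p,q] (with p < q) to q − p. For instance
  ∂[1,2] = [2] − [1].
The resulting 6×12 matrix has rank 5, and its Smith normal form has invariant factors (1,1,1,1,1).

The boundary map ∂_2: C_2 → C_1 maps a triangle to the signed sum of its edges. For instance
  ∂[4,5,6] = [5,6] − [4,6] + [4,5],
  ∂[3,5,6] = [5,6] − [3,6] + [3,5].
The resulting 12×8 matrix has rank 7, and its Smith normal form has invariant factors (1,1,1,1,1,1,1).

Reading off H_k = ker ∂_k / im ∂_{k+1}:

  H_0: rank C_0 − rank ∂_1 = 6 − 5 = 1, and the invariant factors of ∂_1 are all 1, so H_0 ≅ Z.
  H_1: rank ker ∂_1 − rank ∂_2 = (12 − 5) − 7 = 0, and the invariant factors of ∂_2 are all 1, so H_1 ≅ 0.
  H_2: rank ker ∂_2 − rank ∂_3 = (8 − 7) − 0 = 1, and there is no ∂_3, so H_2 ≅ Z.

H_0 = Z,  H_1 = 0,  H_2 = Z.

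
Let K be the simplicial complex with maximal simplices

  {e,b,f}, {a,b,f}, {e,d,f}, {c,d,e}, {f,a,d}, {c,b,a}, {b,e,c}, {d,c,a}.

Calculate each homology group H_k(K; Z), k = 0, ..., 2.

Fix the vertex order a < b < c < d < e < f and write every simplex with vertices in increasing order. Then dim K = 2 and the simplices of K are:

  0-simplices (6): a, b, c, d, e, f
  1-simplices (12): ab, ac, ad, af, bc, be, bf, cd, ce, de, df, ef
  2-simplices (8): abc, abf, acd, adf, bce, bef, cde, def

giving chain groups C_0 ≅ Z^6, C_1 ≅ Z^12, C_2 ≅ Z^8.

Boundary ∂_1: C_1 → C_0 is given by ∂[p,q] = [q] − [p].
The 6×12 boundary matrix has rank 5 and Smith normal form diag(1,1,1,1,1).

Boundary ∂_2: C_2 → C_1 sends each 2-simplex [p,q,r] to [q,r] − [p,r] + [p,q]. For instance
  ∂acd = cd − ad + ac,
  ∂def = ef − df + de.
The 12×8 boundary matrix has rank 7 and Smith normal form diag(1,1,1,1,1,1,1).

From H_k ≅ ker(∂_k) / im(∂_{k+1}) we obtain:

  H_0: rank C_0 − rank ∂_1 = 6 − 5 = 1, and the invariant factors of ∂_1 are all 1, so H_0 ≅ Z.
  H_1: rank ker ∂_1 − rank ∂_2 = (12 − 5) − 7 = 0, and the invariant factors of ∂_2 are all 1, so H_1 ≅ 0.
  H_2: rank ker ∂_2 − rank ∂_3 = (8 − 7) − 0 = 1, and there is no ∂_3, so H_2 ≅ Z.

As a check, the Euler characteristic is 6 − 12 + 8 = 2, which agrees with 1 − 0 + 1 = 2.

H_0 = Z,  H_1 = 0,  H_2 = Z.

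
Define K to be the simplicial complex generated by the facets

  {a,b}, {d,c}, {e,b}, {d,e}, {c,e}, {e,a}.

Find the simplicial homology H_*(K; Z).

Order the vertices as a < b < c < d < e. Listing each simplex with vertices in this order, K has dimension 1 with simplices:

  0-simplices (5): a, b, c, d, e
  1-simplices (6): ab, ae, be, cd, ce, de

so the chain groups are C_0 ≅ Z^5, C_1 ≅ Z^6.

Boundary ∂_1: C_1 → C_0 maps an edge to its endpoints' difference, ∂[p,q] = q − p. For instance
  ∂ce = e − c.
As a 5×6 matrix over Z this has rank 4, with invariant factors (1,1,1,1).

Reading off H_k = ker ∂_k / im ∂_{k+1}:

  H_0: rank C_0 − rank ∂_1 = 5 − 4 = 1, and the invariant factors of ∂_1 are all 1, so H_0 = Z.
  H_1: rank ker ∂_1 − rank ∂_2 = (6 − 4) − 0 = 2, and there is no ∂_2, so H_1 = Z^2.

H_0 ≅ Z,  H_1 ≅ Z^2.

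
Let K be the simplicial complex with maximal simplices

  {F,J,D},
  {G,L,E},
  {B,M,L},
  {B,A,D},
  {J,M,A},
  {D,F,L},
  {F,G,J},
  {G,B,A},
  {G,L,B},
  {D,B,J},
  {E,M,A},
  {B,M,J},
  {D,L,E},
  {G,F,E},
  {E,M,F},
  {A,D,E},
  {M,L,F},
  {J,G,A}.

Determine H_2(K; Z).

H_2 = 0.

Take the total order A < B < D < E < F < G < J < L < M on the vertex set. Then K (dimension 2) consists of the simplices:

  0-simplices (9): A, B, D, E, F, G, J, L, M
  1-simplices (27): AB, AD, AE, AG, AJ, AM, BD, BG, BJ, BL, BM, DE, DF, DJ, DL, EF, EG, EL, EM, FG, FJ, FL, FM, GJ, GL, JM, LM
  2-simplices (18): ABD, ABG, ADE, AEM, AGJ, AJM, BDJ, BGL, BJM, BLM, DEL, DFJ, DFL, EFG, EFM, EGL, FGJ, FLM

giving chain groups C_0 ≅ Z^9, C_1 ≅ Z^27, C_2 ≅ Z^18.

∂_1: C_1 → C_0 maps an edge to its endpoints' difference, ∂[p,q] = q − p. For instance
  ∂DE = E − D.
The resulting 9×27 matrix has rank 8, and its Smith normal form has invariant factors (1,1,1,1,1,1,1,1).

Boundary ∂_2: C_2 → C_1 sends each 2-simplex [p,q,r] to [q,r] − [p,r] + [p,q]. For instance
  ∂DFJ = FJ − DJ + DF,
  ∂FLM = LM − FM + FL.
The 27×18 boundary matrix has rank 18 and Smith normal form diag(1,1,1,1,1,1,1,1,1,1,1,1,1,1,1,1,1,2).

Now H_k = ker ∂_k / im ∂_{k+1}, so:

  H_2: rank ker ∂_2 − rank ∂_3 = (18 − 18) − 0 = 0, and there is no ∂_3, so H_2 = 0.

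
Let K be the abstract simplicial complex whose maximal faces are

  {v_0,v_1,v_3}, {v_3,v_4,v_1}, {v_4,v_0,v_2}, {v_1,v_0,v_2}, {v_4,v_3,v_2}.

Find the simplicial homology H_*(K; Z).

Fix the vertex order v_0 < v_1 < v_2 < v_3 < v_4 and write every simplex with vertices in increasing order. Then dim K = 2 and the simplices of K are:

  0-simplices (5): [v_0], [v_1], [v_2], [v_3], [v_4]
  1-simplices (10): [v_0,v_1], [v_0,v_2], [v_0,v_3], [v_0,v_4], [v_1,v_2], [v_1,v_3], [v_1,v_4], [v_2,v_3], [v_2,v_4], [v_3,v_4]
  2-simplices (5): [v_0,v_1,v_2], [v_0,v_1,v_3], [v_0,v_2,v_4], [v_1,v_3,v_4], [v_2,v_3,v_4]

so the chain groups are C_0 ≅ Z^5, C_1 ≅ Z^10, C_2 ≅ Z^5.

The boundary map ∂_1: C_1 → C_0 maps an edge to its endpoints' difference, ∂[p,q] = q − p.
The 5×10 boundary matrix has rank 4 and Smith normal form diag(1,1,1,1).

The boundary map ∂_2: C_2 → C_1 maps a triangle to the signed sum of its edges. For instance
  ∂[v_1,v_3,v_4] = [v_3,v_4] − [v_1,v_4] + [v_1,v_3],
  ∂[v_0,v_2,v_4] = [v_2,v_4] − [v_0,v_4] + [v_0,v_2].
As a 10×5 matrix over Z this has rank 5, with invariant factors (1,1,1,1,1).

Reading off H_k = ker ∂_k / im ∂_{k+1}:

  H_0: rank C_0 − rank ∂_1 = 5 − 4 = 1, and the invariant factors of ∂_1 are all 1, so H_0 ≅ Z.
  H_1: rank ker ∂_1 − rank ∂_2 = (10 − 4) − 5 = 1, and the invariant factors of ∂_2 are all 1, so H_1 ≅ Z.
  H_2: rank ker ∂_2 − rank ∂_3 = (5 − 5) − 0 = 0, and there is no ∂_3, so H_2 ≅ 0.

H_0 = Z,  H_1 = Z,  H_2 = 0.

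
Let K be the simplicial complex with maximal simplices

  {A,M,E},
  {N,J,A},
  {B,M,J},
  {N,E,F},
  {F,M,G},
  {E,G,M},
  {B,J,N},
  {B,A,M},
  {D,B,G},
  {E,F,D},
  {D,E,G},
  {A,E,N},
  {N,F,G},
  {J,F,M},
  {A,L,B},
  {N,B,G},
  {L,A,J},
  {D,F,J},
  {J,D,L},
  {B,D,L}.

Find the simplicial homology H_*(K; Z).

Fix the vertex order A < B < D < E < F < G < J < L < M < N and write every simplex with vertices in increasing order. Then dim K = 2 and the simplices of K are:

  0-simplices (10): A, B, D, E, F, G, J, L, M, N
  1-simplices (30): AB, AE, AJ, AL, AM, AN, BD, BG, BJ, BL, BM, BN, DE, DF, DG, DJ, DL, EF, EG, EM, EN, FG, FJ, FM, FN, GM, GN, JL, JM, JN
  2-simplices (20): ABL, ABM, AEM, AEN, AJL, AJN, BDG, BDL, BGN, BJM, BJN, DEF, DEG, DFJ, DJL, EFN, EGM, FGM, FGN, FJM

Hence C_0 ≅ Z^10, C_1 ≅ Z^30, C_2 ≅ Z^20.

Boundary ∂_1: C_1 → C_0 sends each edge [p,q] (with p < q) to q − p.
As a 10×30 matrix over Z this has rank 9, with invariant factors (1,1,1,1,1,1,1,1,1).

Boundary ∂_2: C_2 → C_1 sends each 2-simplex [p,q,r] to [q,r] − [p,r] + [p,q]. For instance
  ∂FJM = JM − FM + FJ,
  ∂AJN = JN − AN + AJ.
The 30×20 boundary matrix has rank 20 and Smith normal form diag(1,1,1,1,1,1,1,1,1,1,1,1,1,1,1,1,1,1,1,2).

From H_k ≅ ker(∂_k) / im(∂_{k+1}) we obtain:

  H_0: rank C_0 − rank ∂_1 = 10 − 9 = 1, and the invariant factors of ∂_1 are all 1, so H_0 ≅ Z.
  H_1: rank ker ∂_1 − rank ∂_2 = (30 − 9) − 20 = 1, and ∂_2 has invariant factor 2 > 1, so H_1 ≅ Z ⊕ Z/2Z.
  H_2: rank ker ∂_2 − rank ∂_3 = (20 − 20) − 0 = 0, and there is no ∂_3, so H_2 ≅ 0.

As a check, the Euler characteristic is 10 − 30 + 20 = 0, which agrees with 1 − 1 + 0 = 0.

H_0 ≅ Z,  H_1 ≅ Z ⊕ Z/2Z,  H_2 = 0.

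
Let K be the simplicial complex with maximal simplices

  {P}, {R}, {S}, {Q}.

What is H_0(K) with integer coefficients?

We work with the vertex ordering P < Q < R < S. The simplices of K, each written with vertices in increasing order, are:

  0-simplices (4): P, Q, R, S

so the chain groups are C_0 ≅ Z^4.

Reading off H_k = ker ∂_k / im ∂_{k+1}:

  H_0: rank C_0 − rank ∂_1 = 4 − 0 = 4, and there is no ∂_1, so H_0 = Z^4.

H_0 = Z^4.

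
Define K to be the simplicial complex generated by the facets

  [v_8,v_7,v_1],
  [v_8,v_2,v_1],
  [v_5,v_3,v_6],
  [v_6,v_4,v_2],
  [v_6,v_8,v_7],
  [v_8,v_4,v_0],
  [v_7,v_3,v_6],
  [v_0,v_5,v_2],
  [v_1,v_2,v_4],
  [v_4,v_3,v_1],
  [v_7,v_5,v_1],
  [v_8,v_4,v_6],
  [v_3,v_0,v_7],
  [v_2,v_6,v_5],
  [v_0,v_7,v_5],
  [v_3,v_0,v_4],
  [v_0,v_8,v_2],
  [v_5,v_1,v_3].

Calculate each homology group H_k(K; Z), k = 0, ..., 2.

Fix the vertex order v_0 < v_1 < v_2 < v_3 < v_4 < v_5 < v_6 < v_7 < v_8 and write every simplex with vertices in increasing order. Then dim K = 2 and the simplices of K are:

  0-simplices (9): [v_0], [v_1], [v_2], [v_3], [v_4], [v_5], [v_6], [v_7], [v_8]
  1-simplices (27): (27 of them)
  2-simplices (18): (18 of them)

so the chain groups are C_0 ≅ Z^9, C_1 ≅ Z^27, C_2 ≅ Z^18.

The boundary map ∂_1: C_1 → C_0 is given by ∂[p,q] = [q] − [p].
As a 9×27 matrix over Z this has rank 8, with invariant factors (1,1,1,1,1,1,1,1).

The boundary map ∂_2: C_2 → C_1 acts by ∂[p,q,r] = [q,r] − [p,r] + [p,q]. For instance
  ∂[v_1,v_2,v_8] = [v_2,v_8] − [v_1,v_8] + [v_1,v_2],
  ∂[v_0,v_3,v_7] = [v_3,v_7] − [v_0,v_7] + [v_0,v_3].
The resulting 27×18 matrix has rank 18, and its Smith normal form has invariant factors (1,1,1,1,1,1,1,1,1,1,1,1,1,1,1,1,1,2).

Now H_k = ker ∂_k / im ∂_{k+1}, so:

  H_0: rank C_0 − rank ∂_1 = 9 − 8 = 1, and the invariant factors of ∂_1 are all 1, so H_0 = Z.
  H_1: rank ker ∂_1 − rank ∂_2 = (27 − 8) − 18 = 1, and ∂_2 has invariant factor 2 > 1, so H_1 = Z ⊕ Z/2Z.
  H_2: rank ker ∂_2 − rank ∂_3 = (18 − 18) − 0 = 0, and there is no ∂_3, so H_2 = 0.

As a check, the Euler characteristic is 9 − 27 + 18 = 0, which agrees with 1 − 1 + 0 = 0.
(K is a triangulation of the Klein bottle.)

H_0 ≅ Z,  H_1 ≅ Z ⊕ Z/2Z,  H_2 = 0.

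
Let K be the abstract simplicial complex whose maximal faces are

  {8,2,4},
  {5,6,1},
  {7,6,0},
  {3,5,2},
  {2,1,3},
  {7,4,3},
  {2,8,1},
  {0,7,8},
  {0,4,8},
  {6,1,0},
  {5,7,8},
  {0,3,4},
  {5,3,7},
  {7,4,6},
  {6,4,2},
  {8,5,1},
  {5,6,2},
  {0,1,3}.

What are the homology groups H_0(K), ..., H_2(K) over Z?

H_0 ≅ Z,  H_1 ≅ Z ⊕ Z/2,  H_2 = 0.

Fix the vertex order 0 < 1 < 2 < 3 < 4 < 5 < 6 < 7 < 8 and write every simplex with vertices in increasing order. Then dim K = 2 and the simplices of K are:

  0-simplices (9): [0], [1], [2], [3], [4], [5], [6], [7], [8]
  1-simplices (27): (27 of them)
  2-simplices (18): [0,1,3], [0,1,6], [0,3,4], [0,4,8], [0,6,7], [0,7,8], [1,2,3], [1,2,8], [1,5,6], [1,5,8], [2,3,5], [2,4,6], [2,4,8], [2,5,6], [3,4,7], [3,5,7], [4,6,7], [5,7,8]

Hence C_0 ≅ Z^9, C_1 ≅ Z^27, C_2 ≅ Z^18.

∂_1: C_1 → C_0 is given by ∂[p,q] = [q] − [p]. For instance
  ∂[0,6] = [6] − [0].
The resulting 9×27 matrix has rank 8, and its Smith normal form has invariant factors (1,1,1,1,1,1,1,1).

∂_2: C_2 → C_1 acts by ∂[p,q,r] = [q,r] − [p,r] + [p,q]. For instance
  ∂[2,4,6] = [4,6] − [2,6] + [2,4],
  ∂[2,4,8] = [4,8] − [2,8] + [2,4].
The 27×18 boundary matrix has rank 18 and Smith normal form diag(1,1,1,1,1,1,1,1,1,1,1,1,1,1,1,1,1,2).

Now H_k = ker ∂_k / im ∂_{k+1}, so:

  H_0: rank C_0 − rank ∂_1 = 9 − 8 = 1, and the invariant factors of ∂_1 are all 1, so H_0 ≅ Z.
  H_1: rank ker ∂_1 − rank ∂_2 = (27 − 8) − 18 = 1, and ∂_2 has invariant factor 2 > 1, so H_1 ≅ Z ⊕ Z/2.
  H_2: rank ker ∂_2 − rank ∂_3 = (18 − 18) − 0 = 0, and there is no ∂_3, so H_2 ≅ 0.

As a check, the Euler characteristic is 9 − 27 + 18 = 0, which agrees with 1 − 1 + 0 = 0.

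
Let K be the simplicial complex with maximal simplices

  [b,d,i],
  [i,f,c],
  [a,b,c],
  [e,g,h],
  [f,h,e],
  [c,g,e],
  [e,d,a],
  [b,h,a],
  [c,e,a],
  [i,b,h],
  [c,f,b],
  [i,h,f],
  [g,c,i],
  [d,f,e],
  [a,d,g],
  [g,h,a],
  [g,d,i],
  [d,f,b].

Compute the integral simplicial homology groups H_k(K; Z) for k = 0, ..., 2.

H_0 = Z,  H_1 = Z × Z/2,  H_2 = 0.

Fix the vertex order a < b < c < d < e < f < g < h < i and write every simplex with vertices in increasing order. Then dim K = 2 and the simplices of K are:

  0-simplices (9): a, b, c, d, e, f, g, h, i
  1-simplices (27): ab, ac, ad, ae, ag, ah, bc, bd, bf, bh, bi, ce, cf, cg, ci, de, df, dg, di, ef, eg, eh, fh, fi, gh, gi, hi
  2-simplices (18): abc, abh, ace, ade, adg, agh, bcf, bdf, bdi, bhi, ceg, cfi, cgi, def, dgi, efh, egh, fhi

Hence C_0 ≅ Z^9, C_1 ≅ Z^27, C_2 ≅ Z^18.

The boundary map ∂_1: C_1 → C_0 sends each edge [p,q] (with p < q) to q − p. For instance
  ∂bh = h − b.
This gives a 9×27 integer matrix of rank 8; reducing to Smith normal form yields diagonal entries (1,1,1,1,1,1,1,1).

The boundary map ∂_2: C_2 → C_1 sends each 2-simplex [p,q,r] to [q,r] − [p,r] + [p,q]. For instance
  ∂ade = de − ae + ad,
  ∂efh = fh − eh + ef.
The resulting 27×18 matrix has rank 18, and its Smith normal form has invariant factors (1,1,1,1,1,1,1,1,1,1,1,1,1,1,1,1,1,2).

Reading off H_k = ker ∂_k / im ∂_{k+1}:

  H_0: rank C_0 − rank ∂_1 = 9 − 8 = 1, and the invariant factors of ∂_1 are all 1, so H_0 = Z.
  H_1: rank ker ∂_1 − rank ∂_2 = (27 − 8) − 18 = 1, and ∂_2 has invariant factor 2 > 1, so H_1 = Z × Z/2.
  H_2: rank ker ∂_2 − rank ∂_3 = (18 − 18) − 0 = 0, and there is no ∂_3, so H_2 = 0.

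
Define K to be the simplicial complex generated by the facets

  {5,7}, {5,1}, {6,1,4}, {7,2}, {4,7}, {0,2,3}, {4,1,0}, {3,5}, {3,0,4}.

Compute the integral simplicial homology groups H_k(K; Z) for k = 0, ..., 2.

Order the vertices as 0 < 1 < 2 < 3 < 4 < 5 < 6 < 7. Listing each simplex with vertices in this order, K has dimension 2 with simplices:

  0-simplices (8): [0], [1], [2], [3], [4], [5], [6], [7]
  1-simplices (14): [0,1], [0,2], [0,3], [0,4], [1,4], [1,5], [1,6], [2,3], [2,7], [3,4], [3,5], [4,6], [4,7], [5,7]
  2-simplices (4): [0,1,4], [0,2,3], [0,3,4], [1,4,6]

giving chain groups C_0 ≅ Z^8, C_1 ≅ Z^14, C_2 ≅ Z^4.

Boundary ∂_1: C_1 → C_0 maps an edge to its endpoints' difference, ∂[p,q] = q − p. For instance
  ∂[2,7] = [7] − [2].
This gives a 8×14 integer matrix of rank 7; reducing to Smith normal form yields diagonal entries (1,1,1,1,1,1,1).

Boundary ∂_2: C_2 → C_1 acts by ∂[p,q,r] = [q,r] − [p,r] + [p,q]. For instance
  ∂[0,1,4] = [1,4] − [0,4] + [0,1],
  ∂[1,4,6] = [4,6] − [1,6] + [1,4].
This gives a 14×4 integer matrix of rank 4; reducing to Smith normal form yields diagonal entries (1,1,1,1).

Computing H_k = (kernel of ∂_k) / (image of ∂_{k+1}):

  H_0: rank C_0 − rank ∂_1 = 8 − 7 = 1, and the invariant factors of ∂_1 are all 1, so H_0 ≅ Z.
  H_1: rank ker ∂_1 − rank ∂_2 = (14 − 7) − 4 = 3, and the invariant factors of ∂_2 are all 1, so H_1 ≅ Z^3.
  H_2: rank ker ∂_2 − rank ∂_3 = (4 − 4) − 0 = 0, and there is no ∂_3, so H_2 ≅ 0.

As a check, the Euler characteristic is 8 − 14 + 4 = -2, which agrees with 1 − 3 + 0 = -2.

H_0 = Z,  H_1 = Z^3,  H_2 = 0.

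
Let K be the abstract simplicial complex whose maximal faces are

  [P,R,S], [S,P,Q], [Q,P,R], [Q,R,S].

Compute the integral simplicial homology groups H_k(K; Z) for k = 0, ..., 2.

We work with the vertex ordering P < Q < R < S. The simplices of K, each written with vertices in increasing order, are:

  0-simplices (4): P, Q, R, S
  1-simplices (6): PQ, PR, PS, QR, QS, RS
  2-simplices (4): PQR, PQS, PRS, QRS

Hence C_0 ≅ Z^4, C_1 ≅ Z^6, C_2 ≅ Z^4.

∂_1: C_1 → C_0 sends each edge [p,q] (with p < q) to q − p.
This gives a 4×6 integer matrix of rank 3; reducing to Smith normal form yields diagonal entries (1,1,1).

∂_2: C_2 → C_1 acts by ∂[p,q,r] = [q,r] − [p,r] + [p,q]. For instance
  ∂PQS = QS − PS + PQ,
  ∂QRS = RS − QS + QR.
The 6×4 boundary matrix has rank 3 and Smith normal form diag(1,1,1).

Now H_k = ker ∂_k / im ∂_{k+1}, so:

  H_0: rank C_0 − rank ∂_1 = 4 − 3 = 1, and the invariant factors of ∂_1 are all 1, so H_0 = Z.
  H_1: rank ker ∂_1 − rank ∂_2 = (6 − 3) − 3 = 0, and the invariant factors of ∂_2 are all 1, so H_1 = 0.
  H_2: rank ker ∂_2 − rank ∂_3 = (4 − 3) − 0 = 1, and there is no ∂_3, so H_2 = Z.

H_0 = Z,  H_1 = 0,  H_2 = Z.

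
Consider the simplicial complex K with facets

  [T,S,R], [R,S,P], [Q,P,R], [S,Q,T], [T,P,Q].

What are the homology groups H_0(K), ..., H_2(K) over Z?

H_0 ≅ Z,  H_1 ≅ Z,  H_2 = 0.

Order the vertices as P < Q < R < S < T. Listing each simplex with vertices in this order, K has dimension 2 with simplices:

  0-simplices (5): P, Q, R, S, T
  1-simplices (10): PQ, PR, PS, PT, QR, QS, QT, RS, RT, ST
  2-simplices (5): PQR, PQT, PRS, QST, RST

so the chain groups are C_0 ≅ Z^5, C_1 ≅ Z^10, C_2 ≅ Z^5.

The boundary map ∂_1: C_1 → C_0 maps an edge to its endpoints' difference, ∂[p,q] = q − p.
The resulting 5×10 matrix has rank 4, and its Smith normal form has invariant factors (1,1,1,1).

∂_2: C_2 → C_1 acts by ∂[p,q,r] = [q,r] − [p,r] + [p,q]. For instance
  ∂PRS = RS − PS + PR,
  ∂RST = ST − RT + RS.
This gives a 10×5 integer matrix of rank 5; reducing to Smith normal form yields diagonal entries (1,1,1,1,1).

Computing H_k = (kernel of ∂_k) / (image of ∂_{k+1}):

  H_0: rank C_0 − rank ∂_1 = 5 − 4 = 1, and the invariant factors of ∂_1 are all 1, so H_0 = Z.
  H_1: rank ker ∂_1 − rank ∂_2 = (10 − 4) − 5 = 1, and the invariant factors of ∂_2 are all 1, so H_1 = Z.
  H_2: rank ker ∂_2 − rank ∂_3 = (5 − 5) − 0 = 0, and there is no ∂_3, so H_2 = 0.

As a check, the Euler characteristic is 5 − 10 + 5 = 0, which agrees with 1 − 1 + 0 = 0.
(K is a triangulation of the Möbius band.)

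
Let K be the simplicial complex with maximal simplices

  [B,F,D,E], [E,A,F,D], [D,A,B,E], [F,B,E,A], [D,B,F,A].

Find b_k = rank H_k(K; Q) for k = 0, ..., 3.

b_0 = 1, b_1 = 0, b_2 = 0, b_3 = 1.

K has 5 vertices, 10 edges, 10 triangles, 5 3-simplices.
rank ∂_0 = 0, rank ∂_1 = 4 ⇒ b_0 = 5 − 0 − 4 = 1; all invariant factors of ∂_1 are 1 so no torsion. So H_0 ≅ Z.
rank ∂_1 = 4, rank ∂_2 = 6 ⇒ b_1 = 10 − 4 − 6 = 0; all invariant factors of ∂_2 are 1 so no torsion. So H_1 ≅ 0.
rank ∂_2 = 6, rank ∂_3 = 4 ⇒ b_2 = 10 − 6 − 4 = 0; all invariant factors of ∂_3 are 1 so no torsion. So H_2 ≅ 0.
rank ∂_3 = 4, rank ∂_4 = 0 ⇒ b_3 = 5 − 4 − 0 = 1. So H_3 ≅ Z.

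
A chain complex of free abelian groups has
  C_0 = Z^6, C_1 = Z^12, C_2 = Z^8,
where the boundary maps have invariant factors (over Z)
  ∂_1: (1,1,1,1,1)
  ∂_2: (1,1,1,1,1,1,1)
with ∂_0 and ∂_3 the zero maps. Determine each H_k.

H_0: b_0 = 6 − 0 − 5 = 1; torsion from ∂_1 factors > 1: none. So H_0 ≅ Z.
H_1: b_1 = 12 − 5 − 7 = 0; torsion from ∂_2 factors > 1: none. So H_1 ≅ 0.
H_2: b_2 = 8 − 7 − 0 = 1; torsion from ∂_3 factors > 1: none. So H_2 ≅ Z.

H_0 ≅ Z,  H_1 = 0,  H_2 ≅ Z.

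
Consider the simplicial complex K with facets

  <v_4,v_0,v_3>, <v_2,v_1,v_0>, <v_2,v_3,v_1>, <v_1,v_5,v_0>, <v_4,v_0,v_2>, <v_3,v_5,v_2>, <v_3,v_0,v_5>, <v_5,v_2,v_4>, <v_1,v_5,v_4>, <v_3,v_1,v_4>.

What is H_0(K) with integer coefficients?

H_0 = Z.

We work with the vertex ordering v_0 < v_1 < v_2 < v_3 < v_4 < v_5. The simplices of K, each written with vertices in increasing order, are:

  0-simplices (6): [v_0], [v_1], [v_2], [v_3], [v_4], [v_5]
  1-simplices (15): (15 of them)
  2-simplices (10): [v_0,v_1,v_2], [v_0,v_1,v_5], [v_0,v_2,v_4], [v_0,v_3,v_4], [v_0,v_3,v_5], [v_1,v_2,v_3], [v_1,v_3,v_4], [v_1,v_4,v_5], [v_2,v_3,v_5], [v_2,v_4,v_5]

giving chain groups C_0 ≅ Z^6, C_1 ≅ Z^15, C_2 ≅ Z^10.

The boundary map ∂_1: C_1 → C_0 maps an edge to its endpoints' difference, ∂[p,q] = q − p.
The 6×15 boundary matrix has rank 5 and Smith normal form diag(1,1,1,1,1).

The boundary map ∂_2: C_2 → C_1 maps a triangle to the signed sum of its edges. For instance
  ∂[v_0,v_1,v_2] = [v_1,v_2] − [v_0,v_2] + [v_0,v_1],
  ∂[v_0,v_2,v_4] = [v_2,v_4] − [v_0,v_4] + [v_0,v_2].
The resulting 15×10 matrix has rank 10, and its Smith normal form has invariant factors (1,1,1,1,1,1,1,1,1,2).

Computing H_k = (kernel of ∂_k) / (image of ∂_{k+1}):

  H_0: rank C_0 − rank ∂_1 = 6 − 5 = 1, and the invariant factors of ∂_1 are all 1, so H_0 = Z.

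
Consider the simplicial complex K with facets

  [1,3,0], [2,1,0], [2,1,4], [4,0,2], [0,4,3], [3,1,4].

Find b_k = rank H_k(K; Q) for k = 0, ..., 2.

Order the vertices as 0 < 1 < 2 < 3 < 4. Listing each simplex with vertices in this order, K has dimension 2 with simplices:

  0-simplices (5): [0], [1], [2], [3], [4]
  1-simplices (9): [0,1], [0,2], [0,3], [0,4], [1,2], [1,3], [1,4], [2,4], [3,4]
  2-simplices (6): [0,1,2], [0,1,3], [0,2,4], [0,3,4], [1,2,4], [1,3,4]

Hence C_0 ≅ Z^5, C_1 ≅ Z^9, C_2 ≅ Z^6.

∂_1: C_1 → C_0 sends each edge [p,q] (with p < q) to q − p.
As a 5×9 matrix over Z this has rank 4, with invariant factors (1,1,1,1).

∂_2: C_2 → C_1 maps a triangle to the signed sum of its edges. For instance
  ∂[0,1,3] = [1,3] − [0,3] + [0,1],
  ∂[0,1,2] = [1,2] − [0,2] + [0,1].
This gives a 9×6 integer matrix of rank 5; reducing to Smith normal form yields diagonal entries (1,1,1,1,1).

Reading off H_k = ker ∂_k / im ∂_{k+1}:

  H_0: rank C_0 − rank ∂_1 = 5 − 4 = 1, and the invariant factors of ∂_1 are all 1, so H_0 ≅ Z.
  H_1: rank ker ∂_1 − rank ∂_2 = (9 − 4) − 5 = 0, and the invariant factors of ∂_2 are all 1, so H_1 ≅ 0.
  H_2: rank ker ∂_2 − rank ∂_3 = (6 − 5) − 0 = 1, and there is no ∂_3, so H_2 ≅ Z.

(K is a triangulation of the 2-sphere S^2.)

Hence the Betti numbers are b_0 = 1, b_1 = 0, b_2 = 1.

b_0 = 1, b_1 = 0, b_2 = 1.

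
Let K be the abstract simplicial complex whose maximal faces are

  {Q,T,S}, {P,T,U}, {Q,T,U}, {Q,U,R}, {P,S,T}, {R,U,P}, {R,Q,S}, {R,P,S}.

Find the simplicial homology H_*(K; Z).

Order the vertices as P < Q < R < S < T < U. Listing each simplex with vertices in this order, K has dimension 2 with simplices:

  0-simplices (6): P, Q, R, S, T, U
  1-simplices (12): PR, PS, PT, PU, QR, QS, QT, QU, RS, RU, ST, TU
  2-simplices (8): PRS, PRU, PST, PTU, QRS, QRU, QST, QTU

Hence C_0 ≅ Z^6, C_1 ≅ Z^12, C_2 ≅ Z^8.

The boundary map ∂_1: C_1 → C_0 sends each edge [p,q] (with p < q) to q − p. For instance
  ∂TU = U − T.
As a 6×12 matrix over Z this has rank 5, with invariant factors (1,1,1,1,1).

Boundary ∂_2: C_2 → C_1 acts by ∂[p,q,r] = [q,r] − [p,r] + [p,q]. For instance
  ∂QST = ST − QT + QS,
  ∂PRU = RU − PU + PR.
This gives a 12×8 integer matrix of rank 7; reducing to Smith normal form yields diagonal entries (1,1,1,1,1,1,1).

Computing H_k = (kernel of ∂_k) / (image of ∂_{k+1}):

  H_0: rank C_0 − rank ∂_1 = 6 − 5 = 1, and the invariant factors of ∂_1 are all 1, so H_0 ≅ Z.
  H_1: rank ker ∂_1 − rank ∂_2 = (12 − 5) − 7 = 0, and the invariant factors of ∂_2 are all 1, so H_1 ≅ 0.
  H_2: rank ker ∂_2 − rank ∂_3 = (8 − 7) − 0 = 1, and there is no ∂_3, so H_2 ≅ Z.

As a check, the Euler characteristic is 6 − 12 + 8 = 2, which agrees with 1 − 0 + 1 = 2.

H_0 = Z,  H_1 = 0,  H_2 = Z.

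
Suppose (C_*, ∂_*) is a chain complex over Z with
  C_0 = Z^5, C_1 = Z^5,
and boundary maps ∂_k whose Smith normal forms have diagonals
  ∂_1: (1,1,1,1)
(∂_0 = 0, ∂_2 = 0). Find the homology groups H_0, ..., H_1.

H_0 = Z,  H_1 = Z.

H_0: b_0 = 5 − 0 − 4 = 1; torsion from ∂_1 factors > 1: none. So H_0 = Z.
H_1: b_1 = 5 − 4 − 0 = 1; torsion from ∂_2 factors > 1: none. So H_1 = Z.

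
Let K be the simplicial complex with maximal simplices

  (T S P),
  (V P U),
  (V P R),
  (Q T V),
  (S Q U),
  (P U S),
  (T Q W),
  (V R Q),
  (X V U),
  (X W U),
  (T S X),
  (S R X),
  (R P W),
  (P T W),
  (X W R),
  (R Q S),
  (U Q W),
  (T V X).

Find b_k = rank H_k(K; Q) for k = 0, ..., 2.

b_0 = 1, b_1 = 2, b_2 = 1.

Take the total order P < Q < R < S < T < U < V < W < X on the vertex set. Then K (dimension 2) consists of the simplices:

  0-simplices (9): P, Q, R, S, T, U, V, W, X
  1-simplices (27): PR, PS, PT, PU, PV, PW, QR, QS, QT, QU, QV, QW, RS, RV, RW, RX, ST, SU, SX, TV, TW, TX, UV, UW, UX, VX, WX
  2-simplices (18): PRV, PRW, PST, PSU, PTW, PUV, QRS, QRV, QSU, QTV, QTW, QUW, RSX, RWX, STX, TVX, UVX, UWX

Hence C_0 ≅ Z^9, C_1 ≅ Z^27, C_2 ≅ Z^18.

∂_1: C_1 → C_0 is given by ∂[p,q] = [q] − [p]. For instance
  ∂PU = U − P.
The resulting 9×27 matrix has rank 8, and its Smith normal form has invariant factors (1,1,1,1,1,1,1,1).

Boundary ∂_2: C_2 → C_1 maps a triangle to the signed sum of its edges. For instance
  ∂PST = ST − PT + PS,
  ∂QRV = RV − QV + QR.
This gives a 27×18 integer matrix of rank 17; reducing to Smith normal form yields diagonal entries (1,1,1,1,1,1,1,1,1,1,1,1,1,1,1,1,1).

From H_k ≅ ker(∂_k) / im(∂_{k+1}) we obtain:

  H_0: rank C_0 − rank ∂_1 = 9 − 8 = 1, and the invariant factors of ∂_1 are all 1, so H_0 = Z.
  H_1: rank ker ∂_1 − rank ∂_2 = (27 − 8) − 17 = 2, and the invariant factors of ∂_2 are all 1, so H_1 = Z^2.
  H_2: rank ker ∂_2 − rank ∂_3 = (18 − 17) − 0 = 1, and there is no ∂_3, so H_2 = Z.

Hence the Betti numbers are b_0 = 1, b_1 = 2, b_2 = 1.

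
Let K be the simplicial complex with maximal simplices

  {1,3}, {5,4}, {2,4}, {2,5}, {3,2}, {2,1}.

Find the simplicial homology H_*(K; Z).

Fix the vertex order 1 < 2 < 3 < 4 < 5 and write every simplex with vertices in increasing order. Then dim K = 1 and the simplices of K are:

  0-simplices (5): [1], [2], [3], [4], [5]
  1-simplices (6): [1,2], [1,3], [2,3], [2,4], [2,5], [4,5]

so the chain groups are C_0 ≅ Z^5, C_1 ≅ Z^6.

Boundary ∂_1: C_1 → C_0 sends each edge [p,q] (with p < q) to q − p. For instance
  ∂[2,3] = [3] − [2].
The 5×6 boundary matrix has rank 4 and Smith normal form diag(1,1,1,1).

Now H_k = ker ∂_k / im ∂_{k+1}, so:

  H_0: rank C_0 − rank ∂_1 = 5 − 4 = 1, and the invariant factors of ∂_1 are all 1, so H_0 = Z.
  H_1: rank ker ∂_1 − rank ∂_2 = (6 − 4) − 0 = 2, and there is no ∂_2, so H_1 = Z^2.

H_0 = Z,  H_1 = Z^2.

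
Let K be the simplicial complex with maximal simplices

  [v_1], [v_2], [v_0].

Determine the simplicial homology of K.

K has 3 vertices.
rank ∂_0 = 0, rank ∂_1 = 0 ⇒ b_0 = 3 − 0 − 0 = 3. So H_0 = Z^3.

H_0 = Z^3.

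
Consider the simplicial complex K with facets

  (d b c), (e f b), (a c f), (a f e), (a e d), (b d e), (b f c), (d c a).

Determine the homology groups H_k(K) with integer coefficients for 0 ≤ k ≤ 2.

Fix the vertex order a < b < c < d < e < f and write every simplex with vertices in increasing order. Then dim K = 2 and the simplices of K are:

  0-simplices (6): a, b, c, d, e, f
  1-simplices (12): ac, ad, ae, af, bc, bd, be, bf, cd, cf, de, ef
  2-simplices (8): acd, acf, ade, aef, bcd, bcf, bde, bef

Hence C_0 ≅ Z^6, C_1 ≅ Z^12, C_2 ≅ Z^8.

The boundary map ∂_1: C_1 → C_0 sends each edge [p,q] (with p < q) to q − p.
This gives a 6×12 integer matrix of rank 5; reducing to Smith normal form yields diagonal entries (1,1,1,1,1).

Boundary ∂_2: C_2 → C_1 sends each 2-simplex [p,q,r] to [q,r] − [p,r] + [p,q]. For instance
  ∂aef = ef − af + ae,
  ∂acd = cd − ad + ac.
The 12×8 boundary matrix has rank 7 and Smith normal form diag(1,1,1,1,1,1,1).

Reading off H_k = ker ∂_k / im ∂_{k+1}:

  H_0: rank C_0 − rank ∂_1 = 6 − 5 = 1, and the invariant factors of ∂_1 are all 1, so H_0 = Z.
  H_1: rank ker ∂_1 − rank ∂_2 = (12 − 5) − 7 = 0, and the invariant factors of ∂_2 are all 1, so H_1 = 0.
  H_2: rank ker ∂_2 − rank ∂_3 = (8 − 7) − 0 = 1, and there is no ∂_3, so H_2 = Z.

As a check, the Euler characteristic is 6 − 12 + 8 = 2, which agrees with 1 − 0 + 1 = 2.
(K is a triangulation of the 2-sphere S^2.)

H_0 = Z,  H_1 = 0,  H_2 = Z.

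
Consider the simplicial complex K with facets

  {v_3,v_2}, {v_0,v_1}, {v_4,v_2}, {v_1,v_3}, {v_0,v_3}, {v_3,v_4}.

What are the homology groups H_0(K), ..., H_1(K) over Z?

H_0 ≅ Z,  H_1 ≅ Z^2.

Order the vertices as v_0 < v_1 < v_2 < v_3 < v_4. Listing each simplex with vertices in this order, K has dimension 1 with simplices:

  0-simplices (5): [v_0], [v_1], [v_2], [v_3], [v_4]
  1-simplices (6): [v_0,v_1], [v_0,v_3], [v_1,v_3], [v_2,v_3], [v_2,v_4], [v_3,v_4]

giving chain groups C_0 ≅ Z^5, C_1 ≅ Z^6.

Boundary ∂_1: C_1 → C_0 maps an edge to its endpoints' difference, ∂[p,q] = q − p.
As a 5×6 matrix over Z this has rank 4, with invariant factors (1,1,1,1).

Now H_k = ker ∂_k / im ∂_{k+1}, so:

  H_0: rank C_0 − rank ∂_1 = 5 − 4 = 1, and the invariant factors of ∂_1 are all 1, so H_0 = Z.
  H_1: rank ker ∂_1 − rank ∂_2 = (6 − 4) − 0 = 2, and there is no ∂_2, so H_1 = Z^2.

As a check, the Euler characteristic is 5 − 6 = -1, which agrees with 1 − 2 = -1.
(K is a triangulation of a wedge of 2 circles.)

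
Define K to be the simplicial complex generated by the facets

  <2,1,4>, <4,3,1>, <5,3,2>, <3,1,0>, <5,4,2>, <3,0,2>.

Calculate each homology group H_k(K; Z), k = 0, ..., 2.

H_0 ≅ Z,  H_1 ≅ Z,  H_2 = 0.

Order the vertices as 0 < 1 < 2 < 3 < 4 < 5. Listing each simplex with vertices in this order, K has dimension 2 with simplices:

  0-simplices (6): [0], [1], [2], [3], [4], [5]
  1-simplices (12): [0,1], [0,2], [0,3], [1,2], [1,3], [1,4], [2,3], [2,4], [2,5], [3,4], [3,5], [4,5]
  2-simplices (6): [0,1,3], [0,2,3], [1,2,4], [1,3,4], [2,3,5], [2,4,5]

giving chain groups C_0 ≅ Z^6, C_1 ≅ Z^12, C_2 ≅ Z^6.

The boundary map ∂_1: C_1 → C_0 maps an edge to its endpoints' difference, ∂[p,q] = q − p. For instance
  ∂[0,2] = [2] − [0].
This gives a 6×12 integer matrix of rank 5; reducing to Smith normal form yields diagonal entries (1,1,1,1,1).

The boundary map ∂_2: C_2 → C_1 acts by ∂[p,q,r] = [q,r] − [p,r] + [p,q]. For instance
  ∂[1,3,4] = [3,4] − [1,4] + [1,3],
  ∂[2,4,5] = [4,5] − [2,5] + [2,4].
The 12×6 boundary matrix has rank 6 and Smith normal form diag(1,1,1,1,1,1).

Reading off H_k = ker ∂_k / im ∂_{k+1}:

  H_0: rank C_0 − rank ∂_1 = 6 − 5 = 1, and the invariant factors of ∂_1 are all 1, so H_0 = Z.
  H_1: rank ker ∂_1 − rank ∂_2 = (12 − 5) − 6 = 1, and the invariant factors of ∂_2 are all 1, so H_1 = Z.
  H_2: rank ker ∂_2 − rank ∂_3 = (6 − 6) − 0 = 0, and there is no ∂_3, so H_2 = 0.

As a check, the Euler characteristic is 6 − 12 + 6 = 0, which agrees with 1 − 1 + 0 = 0.
(K is a triangulation of the cylinder S^1 x I.)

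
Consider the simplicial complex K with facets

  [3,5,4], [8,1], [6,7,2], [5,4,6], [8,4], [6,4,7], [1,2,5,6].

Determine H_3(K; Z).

We work with the vertex ordering 1 < 2 < 3 < 4 < 5 < 6 < 7 < 8. The simplices of K, each written with vertices in increasing order, are:

  0-simplices (8): [1], [2], [3], [4], [5], [6], [7], [8]
  1-simplices (15): [1,2], [1,5], [1,6], [1,8], [2,5], [2,6], [2,7], [3,4], [3,5], [4,5], [4,6], [4,7], [4,8], [5,6], [6,7]
  2-simplices (8): [1,2,5], [1,2,6], [1,5,6], [2,5,6], [2,6,7], [3,4,5], [4,5,6], [4,6,7]
  3-simplices (1): [1,2,5,6]

so the chain groups are C_0 ≅ Z^8, C_1 ≅ Z^15, C_2 ≅ Z^8, C_3 ≅ Z^1.

The boundary map ∂_1: C_1 → C_0 is given by ∂[p,q] = [q] − [p]. For instance
  ∂[6,7] = [7] − [6].
This gives a 8×15 integer matrix of rank 7; reducing to Smith normal form yields diagonal entries (1,1,1,1,1,1,1).

The boundary map ∂_2: C_2 → C_1 maps a triangle to the signed sum of its edges. For instance
  ∂[2,6,7] = [6,7] − [2,7] + [2,6],
  ∂[1,2,5] = [2,5] − [1,5] + [1,2].
As a 15×8 matrix over Z this has rank 7, with invariant factors (1,1,1,1,1,1,1).

∂_3: C_3 → C_2 sends each 3-simplex σ to the alternating sum Σ_i (−1)^i (σ with its i-th vertex removed). For instance
  ∂[1,2,5,6] = [2,5,6] − [1,5,6] + [1,2,6] − [1,2,5].
This gives a 8×1 integer matrix of rank 1; reducing to Smith normal form yields diagonal entries (1).

Computing H_k = (kernel of ∂_k) / (image of ∂_{k+1}):

  H_3: rank ker ∂_3 − rank ∂_4 = (1 − 1) − 0 = 0, and there is no ∂_4, so H_3 ≅ 0.

H_3 = 0.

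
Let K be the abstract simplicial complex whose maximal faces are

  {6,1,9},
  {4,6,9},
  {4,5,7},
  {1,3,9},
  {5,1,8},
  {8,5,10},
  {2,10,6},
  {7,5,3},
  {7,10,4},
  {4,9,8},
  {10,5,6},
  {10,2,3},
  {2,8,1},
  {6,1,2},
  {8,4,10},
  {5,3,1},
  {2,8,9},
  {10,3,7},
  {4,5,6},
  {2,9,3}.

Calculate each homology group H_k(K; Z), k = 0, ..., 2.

Take the total order 1 < 2 < 3 < 4 < 5 < 6 < 7 < 8 < 9 < 10 on the vertex set. Then K (dimension 2) consists of the simplices:

  0-simplices (10): [1], [2], [3], [4], [5], [6], [7], [8], [9], [10]
  1-simplices (30): (30 of them)
  2-simplices (20): (20 of them)

Hence C_0 ≅ Z^10, C_1 ≅ Z^30, C_2 ≅ Z^20.

Boundary ∂_1: C_1 → C_0 is given by ∂[p,q] = [q] − [p]. For instance
  ∂[4,6] = [6] − [4].
The 10×30 boundary matrix has rank 9 and Smith normal form diag(1,1,1,1,1,1,1,1,1).

Boundary ∂_2: C_2 → C_1 maps a triangle to the signed sum of its edges. For instance
  ∂[4,6,9] = [6,9] − [4,9] + [4,6],
  ∂[4,7,10] = [7,10] − [4,10] + [4,7].
The resulting 30×20 matrix has rank 20, and its Smith normal form has invariant factors (1,1,1,1,1,1,1,1,1,1,1,1,1,1,1,1,1,1,1,2).

Reading off H_k = ker ∂_k / im ∂_{k+1}:

  H_0: rank C_0 − rank ∂_1 = 10 − 9 = 1, and the invariant factors of ∂_1 are all 1, so H_0 = Z.
  H_1: rank ker ∂_1 − rank ∂_2 = (30 − 9) − 20 = 1, and ∂_2 has invariant factor 2 > 1, so H_1 = Z ⊕ Z_2.
  H_2: rank ker ∂_2 − rank ∂_3 = (20 − 20) − 0 = 0, and there is no ∂_3, so H_2 = 0.

(K is a triangulation of the Klein bottle.)

H_0 ≅ Z,  H_1 ≅ Z ⊕ Z_2,  H_2 = 0.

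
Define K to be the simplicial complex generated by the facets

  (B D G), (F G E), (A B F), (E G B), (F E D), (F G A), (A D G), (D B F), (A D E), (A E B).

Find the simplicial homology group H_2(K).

Order the vertices as A < B < D < E < F < G. Listing each simplex with vertices in this order, K has dimension 2 with simplices:

  0-simplices (6): A, B, D, E, F, G
  1-simplices (15): AB, AD, AE, AF, AG, BD, BE, BF, BG, DE, DF, DG, EF, EG, FG
  2-simplices (10): ABE, ABF, ADE, ADG, AFG, BDF, BDG, BEG, DEF, EFG

Hence C_0 ≅ Z^6, C_1 ≅ Z^15, C_2 ≅ Z^10.

The boundary map ∂_1: C_1 → C_0 maps an edge to its endpoints' difference, ∂[p,q] = q − p.
The resulting 6×15 matrix has rank 5, and its Smith normal form has invariant factors (1,1,1,1,1).

Boundary ∂_2: C_2 → C_1 sends each 2-simplex [p,q,r] to [q,r] − [p,r] + [p,q]. For instance
  ∂ABF = BF − AF + AB,
  ∂AFG = FG − AG + AF.
This gives a 15×10 integer matrix of rank 10; reducing to Smith normal form yields diagonal entries (1,1,1,1,1,1,1,1,1,2).

Computing H_k = (kernel of ∂_k) / (image of ∂_{k+1}):

  H_2: rank ker ∂_2 − rank ∂_3 = (10 − 10) − 0 = 0, and there is no ∂_3, so H_2 = 0.

(K is a triangulation of the real projective plane RP^2.)

H_2 ≅ 0.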